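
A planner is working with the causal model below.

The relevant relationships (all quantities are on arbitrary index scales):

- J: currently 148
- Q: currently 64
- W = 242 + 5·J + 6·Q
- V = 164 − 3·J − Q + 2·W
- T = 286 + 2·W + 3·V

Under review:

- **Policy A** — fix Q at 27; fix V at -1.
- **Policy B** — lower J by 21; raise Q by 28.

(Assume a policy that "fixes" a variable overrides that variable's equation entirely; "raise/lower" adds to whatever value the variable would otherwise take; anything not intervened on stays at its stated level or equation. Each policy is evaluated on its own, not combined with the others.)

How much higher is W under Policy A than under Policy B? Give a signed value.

Policy A (Q := 27, V := -1):
  J = 148
  Q = 27
  W = 242 + 5·148 + 6·27 = 1144
Policy B (J − 21, Q + 28):
  J = 148 − 21 = 127
  Q = 64 + 28 = 92
  W = 242 + 5·127 + 6·92 = 1429
W: 1144 − 1429 = -285

-285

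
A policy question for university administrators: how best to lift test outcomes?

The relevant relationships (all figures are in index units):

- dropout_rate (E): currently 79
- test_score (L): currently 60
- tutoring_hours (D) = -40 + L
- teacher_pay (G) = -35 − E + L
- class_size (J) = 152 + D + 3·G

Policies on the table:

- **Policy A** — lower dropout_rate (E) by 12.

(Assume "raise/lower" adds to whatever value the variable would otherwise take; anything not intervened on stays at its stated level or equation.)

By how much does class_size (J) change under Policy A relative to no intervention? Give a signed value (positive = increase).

36

Baseline:
  E = 79
  L = 60
  D = -40 + 60 = 20
  G = -35 − 79 + 60 = -54
  J = 152 + 20 + 3·(-54) = 10
Policy A (E − 12):
  E = 79 − 12 = 67
  L = 60
  D = -40 + 60 = 20
  G = -35 − 67 + 60 = -42
  J = 152 + 20 + 3·(-42) = 46
Change in J: 46 − 10 = 36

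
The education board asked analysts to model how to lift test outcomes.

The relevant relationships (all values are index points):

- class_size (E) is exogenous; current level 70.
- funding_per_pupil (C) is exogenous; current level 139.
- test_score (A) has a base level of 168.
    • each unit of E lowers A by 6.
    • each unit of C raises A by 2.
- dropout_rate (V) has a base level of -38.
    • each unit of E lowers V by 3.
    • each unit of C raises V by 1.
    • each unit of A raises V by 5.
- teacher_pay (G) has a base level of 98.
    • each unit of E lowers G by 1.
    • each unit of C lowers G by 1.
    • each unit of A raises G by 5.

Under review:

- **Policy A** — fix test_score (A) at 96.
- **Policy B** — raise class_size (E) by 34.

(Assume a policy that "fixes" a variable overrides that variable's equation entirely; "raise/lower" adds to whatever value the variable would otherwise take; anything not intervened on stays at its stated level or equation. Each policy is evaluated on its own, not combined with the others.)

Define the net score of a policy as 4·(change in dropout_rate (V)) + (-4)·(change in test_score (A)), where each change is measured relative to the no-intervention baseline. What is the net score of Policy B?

-3672

Baseline:
  E = 70
  C = 139
  A = 168 − 6·70 + 2·139 = 26
  V = -38 − 3·70 + 139 + 5·26 = 21
Policy B (E + 34):
  E = 70 + 34 = 104
  C = 139
  A = 168 − 6·104 + 2·139 = -178
  V = -38 − 3·104 + 139 + 5·(-178) = -1101
ΔV = -1101 − 21 = -1122; ΔA = -178 − 26 = -204
Score = 4·(-1122) + (-4)·(-204) = -3672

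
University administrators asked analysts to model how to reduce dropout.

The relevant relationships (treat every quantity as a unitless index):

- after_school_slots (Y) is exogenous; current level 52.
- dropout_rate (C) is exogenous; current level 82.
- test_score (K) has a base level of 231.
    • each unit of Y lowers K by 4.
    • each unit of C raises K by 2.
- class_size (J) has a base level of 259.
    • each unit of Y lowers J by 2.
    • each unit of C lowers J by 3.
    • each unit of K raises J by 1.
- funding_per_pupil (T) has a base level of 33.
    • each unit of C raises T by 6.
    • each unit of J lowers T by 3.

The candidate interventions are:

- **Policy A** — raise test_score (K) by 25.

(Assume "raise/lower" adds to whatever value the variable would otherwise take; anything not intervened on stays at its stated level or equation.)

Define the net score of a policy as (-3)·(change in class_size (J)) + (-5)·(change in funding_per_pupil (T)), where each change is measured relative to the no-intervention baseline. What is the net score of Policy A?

300

Baseline:
  Y = 52
  C = 82
  K = 231 − 4·52 + 2·82 = 187
  J = 259 − 2·52 − 3·82 + 187 = 96
  T = 33 + 6·82 − 3·96 = 237
Policy A (K + 25):
  Y = 52
  C = 82
  K = 231 − 4·52 + 2·82 (+25 from intervention) = 212
  J = 259 − 2·52 − 3·82 + 212 = 121
  T = 33 + 6·82 − 3·121 = 162
ΔJ = 121 − 96 = 25; ΔT = 162 − 237 = -75
Score = (-3)·25 + (-5)·(-75) = 300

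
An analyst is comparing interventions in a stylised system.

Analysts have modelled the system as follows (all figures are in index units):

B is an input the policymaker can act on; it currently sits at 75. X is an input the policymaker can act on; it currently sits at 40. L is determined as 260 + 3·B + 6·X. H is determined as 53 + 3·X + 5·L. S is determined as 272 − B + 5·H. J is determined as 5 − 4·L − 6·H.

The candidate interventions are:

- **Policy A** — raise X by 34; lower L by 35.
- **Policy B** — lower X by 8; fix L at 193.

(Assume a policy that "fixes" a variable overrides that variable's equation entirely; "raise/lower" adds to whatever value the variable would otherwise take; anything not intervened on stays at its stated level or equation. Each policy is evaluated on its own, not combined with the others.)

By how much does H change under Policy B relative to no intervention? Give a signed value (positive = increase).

Baseline:
  B = 75
  X = 40
  L = 260 + 3·75 + 6·40 = 725
  H = 53 + 3·40 + 5·725 = 3798
Policy B (X − 8, L := 193):
  B = 75
  X = 40 − 8 = 32
  L = 193
  H = 53 + 3·32 + 5·193 = 1114
Change in H: 1114 − 3798 = -2684

-2684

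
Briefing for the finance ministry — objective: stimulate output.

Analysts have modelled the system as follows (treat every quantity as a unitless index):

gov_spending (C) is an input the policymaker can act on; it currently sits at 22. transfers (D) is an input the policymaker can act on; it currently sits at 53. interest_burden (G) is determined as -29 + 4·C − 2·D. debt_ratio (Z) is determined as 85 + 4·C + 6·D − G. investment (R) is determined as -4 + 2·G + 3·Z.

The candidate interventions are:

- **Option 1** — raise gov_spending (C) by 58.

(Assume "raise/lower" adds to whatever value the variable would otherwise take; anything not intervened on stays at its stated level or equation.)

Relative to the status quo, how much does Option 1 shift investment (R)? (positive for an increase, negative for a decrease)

Baseline:
  C = 22
  D = 53
  G = -29 + 4·22 − 2·53 = -47
  Z = 85 + 4·22 + 6·53 − (-47) = 538
  R = -4 + 2·(-47) + 3·538 = 1516
Option 1 (C + 58):
  C = 22 + 58 = 80
  D = 53
  G = -29 + 4·80 − 2·53 = 185
  Z = 85 + 4·80 + 6·53 − 185 = 538
  R = -4 + 2·185 + 3·538 = 1980
Change in R: 1980 − 1516 = 464

464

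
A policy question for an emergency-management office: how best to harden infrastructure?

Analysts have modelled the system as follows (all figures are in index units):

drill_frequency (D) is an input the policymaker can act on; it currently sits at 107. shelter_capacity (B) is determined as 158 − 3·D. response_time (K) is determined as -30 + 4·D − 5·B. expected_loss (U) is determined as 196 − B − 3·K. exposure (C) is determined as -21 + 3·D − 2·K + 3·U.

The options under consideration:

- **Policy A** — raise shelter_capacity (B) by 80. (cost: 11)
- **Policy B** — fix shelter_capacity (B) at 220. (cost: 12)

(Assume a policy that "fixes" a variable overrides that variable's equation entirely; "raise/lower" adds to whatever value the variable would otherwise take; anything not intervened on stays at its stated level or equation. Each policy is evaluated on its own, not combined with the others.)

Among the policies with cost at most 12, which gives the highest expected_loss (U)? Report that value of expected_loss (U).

2082

Policy A (B + 80):
  D = 107
  B = 158 − 3·107 (+80 from intervention) = -83
  K = -30 + 4·107 − 5·(-83) = 813
  U = 196 − (-83) − 3·813 = -2160
Policy B (B := 220):
  D = 107
  B = 220
  K = -30 + 4·107 − 5·220 = -702
  U = 196 − 220 − 3·(-702) = 2082
Comparing — Policy A: U=-2160, Policy B: U=2082. Highest is 2082 (Policy B).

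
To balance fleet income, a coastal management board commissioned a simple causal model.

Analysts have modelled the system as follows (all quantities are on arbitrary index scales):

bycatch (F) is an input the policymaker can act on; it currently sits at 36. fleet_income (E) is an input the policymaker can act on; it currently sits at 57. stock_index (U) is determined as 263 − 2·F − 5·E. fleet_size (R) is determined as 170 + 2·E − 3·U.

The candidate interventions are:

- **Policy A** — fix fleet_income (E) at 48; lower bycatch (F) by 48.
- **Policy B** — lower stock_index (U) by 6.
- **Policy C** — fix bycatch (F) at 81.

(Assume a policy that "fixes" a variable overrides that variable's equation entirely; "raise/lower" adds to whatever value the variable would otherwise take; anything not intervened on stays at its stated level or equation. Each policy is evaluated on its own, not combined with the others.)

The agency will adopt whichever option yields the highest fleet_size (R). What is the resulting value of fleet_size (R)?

836

Policy A (E := 48, F − 48):
  F = 36 − 48 = -12
  E = 48
  U = 263 − 2·(-12) − 5·48 = 47
  R = 170 + 2·48 − 3·47 = 125
Policy B (U − 6):
  F = 36
  E = 57
  U = 263 − 2·36 − 5·57 (−6 from intervention) = -100
  R = 170 + 2·57 − 3·(-100) = 584
Policy C (F := 81):
  F = 81
  E = 57
  U = 263 − 2·81 − 5·57 = -184
  R = 170 + 2·57 − 3·(-184) = 836
Comparing — Policy A: R=125, Policy B: R=584, Policy C: R=836. Highest is 836 (Policy C).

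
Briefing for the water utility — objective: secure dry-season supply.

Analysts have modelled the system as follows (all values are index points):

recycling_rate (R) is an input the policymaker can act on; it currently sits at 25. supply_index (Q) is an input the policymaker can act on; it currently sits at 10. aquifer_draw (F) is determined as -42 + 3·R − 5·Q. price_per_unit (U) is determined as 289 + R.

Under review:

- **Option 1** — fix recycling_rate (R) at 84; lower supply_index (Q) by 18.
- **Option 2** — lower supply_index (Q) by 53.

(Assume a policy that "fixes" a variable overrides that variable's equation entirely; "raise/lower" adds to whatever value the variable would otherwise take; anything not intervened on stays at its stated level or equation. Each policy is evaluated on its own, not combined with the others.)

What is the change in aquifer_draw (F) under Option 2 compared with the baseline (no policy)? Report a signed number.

Baseline:
  R = 25
  Q = 10
  F = -42 + 3·25 − 5·10 = -17
Option 2 (Q − 53):
  R = 25
  Q = 10 − 53 = -43
  F = -42 + 3·25 − 5·(-43) = 248
Change in F: 248 − (-17) = 265

265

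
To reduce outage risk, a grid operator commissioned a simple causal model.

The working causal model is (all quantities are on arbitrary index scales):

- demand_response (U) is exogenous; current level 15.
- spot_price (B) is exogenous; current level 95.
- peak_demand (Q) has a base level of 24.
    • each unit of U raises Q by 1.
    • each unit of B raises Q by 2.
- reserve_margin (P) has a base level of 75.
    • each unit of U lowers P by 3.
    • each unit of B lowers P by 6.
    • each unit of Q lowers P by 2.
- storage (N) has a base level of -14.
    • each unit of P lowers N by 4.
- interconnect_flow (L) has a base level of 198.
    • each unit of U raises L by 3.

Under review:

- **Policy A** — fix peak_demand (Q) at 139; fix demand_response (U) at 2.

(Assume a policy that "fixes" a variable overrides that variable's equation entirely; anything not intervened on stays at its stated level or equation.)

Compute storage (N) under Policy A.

3102

Policy A (Q := 139, U := 2):
  U = 2
  B = 95
  Q = 139
  P = 75 − 3·2 − 6·95 − 2·139 = -779
  N = -14 − 4·(-779) = 3102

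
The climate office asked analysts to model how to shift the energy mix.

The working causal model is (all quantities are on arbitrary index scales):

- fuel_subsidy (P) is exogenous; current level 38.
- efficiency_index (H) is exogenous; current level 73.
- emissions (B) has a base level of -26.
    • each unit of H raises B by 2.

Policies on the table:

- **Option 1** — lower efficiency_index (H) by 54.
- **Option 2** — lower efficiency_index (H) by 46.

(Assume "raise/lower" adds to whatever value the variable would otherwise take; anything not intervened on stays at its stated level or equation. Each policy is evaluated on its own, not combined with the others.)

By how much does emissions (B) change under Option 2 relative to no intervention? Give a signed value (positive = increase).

Baseline:
  H = 73
  B = -26 + 2·73 = 120
Option 2 (H − 46):
  H = 73 − 46 = 27
  B = -26 + 2·27 = 28
Change in B: 28 − 120 = -92

-92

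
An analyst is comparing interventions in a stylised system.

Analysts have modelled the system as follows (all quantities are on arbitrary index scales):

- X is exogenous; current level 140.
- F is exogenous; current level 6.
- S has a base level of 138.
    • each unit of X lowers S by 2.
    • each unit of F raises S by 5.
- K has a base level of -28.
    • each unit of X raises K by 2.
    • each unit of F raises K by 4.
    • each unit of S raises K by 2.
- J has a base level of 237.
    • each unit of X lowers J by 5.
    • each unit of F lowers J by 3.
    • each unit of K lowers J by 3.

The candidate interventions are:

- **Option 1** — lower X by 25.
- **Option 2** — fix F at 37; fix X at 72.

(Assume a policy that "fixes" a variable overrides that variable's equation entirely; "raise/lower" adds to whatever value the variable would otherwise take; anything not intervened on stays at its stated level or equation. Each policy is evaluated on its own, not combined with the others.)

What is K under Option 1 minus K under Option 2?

-520

Option 1 (X − 25):
  X = 140 − 25 = 115
  F = 6
  S = 138 − 2·115 + 5·6 = -62
  K = -28 + 2·115 + 4·6 + 2·(-62) = 102
Option 2 (F := 37, X := 72):
  X = 72
  F = 37
  S = 138 − 2·72 + 5·37 = 179
  K = -28 + 2·72 + 4·37 + 2·179 = 622
K: 102 − 622 = -520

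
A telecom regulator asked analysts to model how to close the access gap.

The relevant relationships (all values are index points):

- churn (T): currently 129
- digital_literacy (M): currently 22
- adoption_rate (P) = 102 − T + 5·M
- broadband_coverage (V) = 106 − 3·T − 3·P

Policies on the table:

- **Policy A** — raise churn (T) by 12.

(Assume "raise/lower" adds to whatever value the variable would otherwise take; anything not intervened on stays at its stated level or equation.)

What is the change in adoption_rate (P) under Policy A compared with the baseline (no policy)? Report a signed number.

Baseline:
  T = 129
  M = 22
  P = 102 − 129 + 5·22 = 83
Policy A (T + 12):
  T = 129 + 12 = 141
  M = 22
  P = 102 − 141 + 5·22 = 71
Change in P: 71 − 83 = -12

-12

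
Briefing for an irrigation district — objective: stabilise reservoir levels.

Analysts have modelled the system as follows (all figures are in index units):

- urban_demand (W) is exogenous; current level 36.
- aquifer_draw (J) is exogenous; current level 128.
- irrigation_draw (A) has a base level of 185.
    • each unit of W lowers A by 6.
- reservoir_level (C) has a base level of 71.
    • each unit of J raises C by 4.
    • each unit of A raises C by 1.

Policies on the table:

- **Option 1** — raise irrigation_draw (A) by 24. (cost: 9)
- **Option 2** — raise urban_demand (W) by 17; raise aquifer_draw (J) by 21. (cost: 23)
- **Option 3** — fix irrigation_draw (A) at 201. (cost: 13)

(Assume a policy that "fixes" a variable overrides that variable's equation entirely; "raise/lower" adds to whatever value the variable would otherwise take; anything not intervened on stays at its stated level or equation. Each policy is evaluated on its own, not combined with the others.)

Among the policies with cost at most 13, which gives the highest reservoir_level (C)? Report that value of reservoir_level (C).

Option 1 (A + 24):
  W = 36
  J = 128
  A = 185 − 6·36 (+24 from intervention) = -7
  C = 71 + 4·128 + (-7) = 576
Option 3 (A := 201):
  W = 36
  J = 128
  A = 201
  C = 71 + 4·128 + 201 = 784
Comparing — Option 1: C=576, Option 3: C=784. Highest is 784 (Option 3).

784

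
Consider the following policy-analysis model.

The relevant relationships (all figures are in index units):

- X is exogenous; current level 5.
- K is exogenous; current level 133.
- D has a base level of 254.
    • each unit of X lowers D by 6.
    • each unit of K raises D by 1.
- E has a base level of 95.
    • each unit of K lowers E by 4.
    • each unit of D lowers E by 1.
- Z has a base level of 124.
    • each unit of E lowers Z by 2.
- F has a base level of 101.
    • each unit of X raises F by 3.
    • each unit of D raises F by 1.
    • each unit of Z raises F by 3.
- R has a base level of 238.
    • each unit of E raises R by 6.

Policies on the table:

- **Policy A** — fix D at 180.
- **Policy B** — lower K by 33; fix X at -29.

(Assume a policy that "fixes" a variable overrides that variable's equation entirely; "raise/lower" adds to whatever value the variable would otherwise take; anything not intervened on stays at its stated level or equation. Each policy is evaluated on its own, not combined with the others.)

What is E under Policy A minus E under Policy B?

216

Policy A (D := 180):
  X = 5
  K = 133
  D = 180
  E = 95 − 4·133 − 180 = -617
Policy B (K − 33, X := -29):
  X = -29
  K = 133 − 33 = 100
  D = 254 − 6·(-29) + 100 = 528
  E = 95 − 4·100 − 528 = -833
E: -617 − (-833) = 216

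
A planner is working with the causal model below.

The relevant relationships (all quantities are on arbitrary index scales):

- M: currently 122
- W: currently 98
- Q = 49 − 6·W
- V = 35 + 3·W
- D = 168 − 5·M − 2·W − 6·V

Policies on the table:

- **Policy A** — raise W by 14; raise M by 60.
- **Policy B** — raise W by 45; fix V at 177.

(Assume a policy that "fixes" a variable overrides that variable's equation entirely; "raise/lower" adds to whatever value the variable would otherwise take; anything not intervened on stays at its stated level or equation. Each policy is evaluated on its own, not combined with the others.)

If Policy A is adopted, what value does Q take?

-623

Policy A (W + 14, M + 60):
  W = 98 + 14 = 112
  Q = 49 − 6·112 = -623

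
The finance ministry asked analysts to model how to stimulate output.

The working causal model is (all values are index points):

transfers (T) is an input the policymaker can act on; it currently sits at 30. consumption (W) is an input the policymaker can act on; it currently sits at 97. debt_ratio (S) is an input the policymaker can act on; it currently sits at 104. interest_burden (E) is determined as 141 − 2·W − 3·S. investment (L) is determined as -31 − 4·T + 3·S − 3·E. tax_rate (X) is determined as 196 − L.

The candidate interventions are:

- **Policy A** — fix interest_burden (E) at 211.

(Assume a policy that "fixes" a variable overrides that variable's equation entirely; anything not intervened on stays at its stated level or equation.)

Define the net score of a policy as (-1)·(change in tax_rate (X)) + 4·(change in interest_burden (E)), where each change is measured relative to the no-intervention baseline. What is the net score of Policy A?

576

Baseline:
  T = 30
  W = 97
  S = 104
  E = 141 − 2·97 − 3·104 = -365
  L = -31 − 4·30 + 3·104 − 3·(-365) = 1256
  X = 196 − 1256 = -1060
Policy A (E := 211):
  T = 30
  W = 97
  S = 104
  E = 211
  L = -31 − 4·30 + 3·104 − 3·211 = -472
  X = 196 − (-472) = 668
ΔX = 668 − (-1060) = 1728; ΔE = 211 − (-365) = 576
Score = (-1)·1728 + 4·576 = 576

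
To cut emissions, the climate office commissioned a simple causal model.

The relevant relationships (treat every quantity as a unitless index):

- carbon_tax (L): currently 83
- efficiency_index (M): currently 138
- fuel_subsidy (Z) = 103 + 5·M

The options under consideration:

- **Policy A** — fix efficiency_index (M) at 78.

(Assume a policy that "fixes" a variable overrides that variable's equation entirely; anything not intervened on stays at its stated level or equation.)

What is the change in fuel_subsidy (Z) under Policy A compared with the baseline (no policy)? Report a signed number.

-300

Baseline:
  M = 138
  Z = 103 + 5·138 = 793
Policy A (M := 78):
  M = 78
  Z = 103 + 5·78 = 493
Change in Z: 493 − 793 = -300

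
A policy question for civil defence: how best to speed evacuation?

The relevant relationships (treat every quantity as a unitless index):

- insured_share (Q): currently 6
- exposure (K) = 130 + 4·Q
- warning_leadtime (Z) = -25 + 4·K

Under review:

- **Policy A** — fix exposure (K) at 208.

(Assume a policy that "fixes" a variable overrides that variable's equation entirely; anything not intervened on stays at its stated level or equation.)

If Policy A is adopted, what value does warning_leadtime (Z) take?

807

Policy A (K := 208):
  Q = 6
  K = 208
  Z = -25 + 4·208 = 807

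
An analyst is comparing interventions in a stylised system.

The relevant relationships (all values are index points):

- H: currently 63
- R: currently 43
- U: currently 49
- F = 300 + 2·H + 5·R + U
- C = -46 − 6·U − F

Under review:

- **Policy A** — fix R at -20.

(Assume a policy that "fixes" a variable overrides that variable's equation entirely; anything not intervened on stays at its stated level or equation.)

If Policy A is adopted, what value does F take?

Policy A (R := -20):
  H = 63
  R = -20
  U = 49
  F = 300 + 2·63 + 5·(-20) + 49 = 375

375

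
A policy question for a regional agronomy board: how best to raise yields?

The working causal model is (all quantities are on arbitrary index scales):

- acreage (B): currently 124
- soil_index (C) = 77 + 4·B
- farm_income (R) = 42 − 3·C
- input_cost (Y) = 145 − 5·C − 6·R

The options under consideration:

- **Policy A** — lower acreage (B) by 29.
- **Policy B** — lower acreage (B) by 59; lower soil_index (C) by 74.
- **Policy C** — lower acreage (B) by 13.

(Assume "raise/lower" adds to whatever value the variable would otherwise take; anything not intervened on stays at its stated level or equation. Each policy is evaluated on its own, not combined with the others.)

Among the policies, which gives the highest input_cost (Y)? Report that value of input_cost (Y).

6666

Policy A (B − 29):
  B = 124 − 29 = 95
  C = 77 + 4·95 = 457
  R = 42 − 3·457 = -1329
  Y = 145 − 5·457 − 6·(-1329) = 5834
Policy B (B − 59, C − 74):
  B = 124 − 59 = 65
  C = 77 + 4·65 (−74 from intervention) = 263
  R = 42 − 3·263 = -747
  Y = 145 − 5·263 − 6·(-747) = 3312
Policy C (B − 13):
  B = 124 − 13 = 111
  C = 77 + 4·111 = 521
  R = 42 − 3·521 = -1521
  Y = 145 − 5·521 − 6·(-1521) = 6666
Comparing — Policy A: Y=5834, Policy B: Y=3312, Policy C: Y=6666. Highest is 6666 (Policy C).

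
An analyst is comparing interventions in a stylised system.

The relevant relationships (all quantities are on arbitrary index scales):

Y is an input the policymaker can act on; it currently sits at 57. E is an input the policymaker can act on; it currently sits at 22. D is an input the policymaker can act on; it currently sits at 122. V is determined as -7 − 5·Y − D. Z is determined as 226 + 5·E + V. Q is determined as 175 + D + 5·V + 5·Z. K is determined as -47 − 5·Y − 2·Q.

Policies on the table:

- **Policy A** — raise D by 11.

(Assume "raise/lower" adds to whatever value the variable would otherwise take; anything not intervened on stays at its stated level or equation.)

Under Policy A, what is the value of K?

4192

Policy A (D + 11):
  Y = 57
  E = 22
  D = 122 + 11 = 133
  V = -7 − 5·57 − 133 = -425
  Z = 226 + 5·22 + (-425) = -89
  Q = 175 + 133 + 5·(-425) + 5·(-89) = -2262
  K = -47 − 5·57 − 2·(-2262) = 4192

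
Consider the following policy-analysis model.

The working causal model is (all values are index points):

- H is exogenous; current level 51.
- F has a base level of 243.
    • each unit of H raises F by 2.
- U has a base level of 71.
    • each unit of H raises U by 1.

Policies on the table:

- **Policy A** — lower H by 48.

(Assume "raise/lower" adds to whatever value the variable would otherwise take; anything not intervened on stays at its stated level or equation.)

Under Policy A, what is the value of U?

Policy A (H − 48):
  H = 51 − 48 = 3
  U = 71 + 3 = 74

74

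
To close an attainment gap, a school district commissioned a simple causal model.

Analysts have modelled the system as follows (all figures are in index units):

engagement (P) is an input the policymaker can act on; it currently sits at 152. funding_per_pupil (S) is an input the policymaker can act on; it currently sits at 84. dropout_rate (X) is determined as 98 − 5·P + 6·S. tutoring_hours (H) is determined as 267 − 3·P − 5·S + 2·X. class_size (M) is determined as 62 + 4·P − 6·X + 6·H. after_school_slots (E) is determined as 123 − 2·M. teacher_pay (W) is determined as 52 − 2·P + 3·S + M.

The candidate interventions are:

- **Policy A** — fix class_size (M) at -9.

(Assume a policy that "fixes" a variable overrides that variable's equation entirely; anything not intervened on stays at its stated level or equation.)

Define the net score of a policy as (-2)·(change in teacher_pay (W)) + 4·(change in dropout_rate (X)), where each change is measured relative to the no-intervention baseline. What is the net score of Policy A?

-7846

Baseline:
  P = 152
  S = 84
  X = 98 − 5·152 + 6·84 = -158
  H = 267 − 3·152 − 5·84 + 2·(-158) = -925
  M = 62 + 4·152 − 6·(-158) + 6·(-925) = -3932
  W = 52 − 2·152 + 3·84 + (-3932) = -3932
Policy A (M := -9):
  P = 152
  S = 84
  X = 98 − 5·152 + 6·84 = -158
  H = 267 − 3·152 − 5·84 + 2·(-158) = -925
  M = -9
  W = 52 − 2·152 + 3·84 + (-9) = -9
ΔW = -9 − (-3932) = 3923; ΔX = -158 − (-158) = 0
Score = (-2)·3923 + 4·0 = -7846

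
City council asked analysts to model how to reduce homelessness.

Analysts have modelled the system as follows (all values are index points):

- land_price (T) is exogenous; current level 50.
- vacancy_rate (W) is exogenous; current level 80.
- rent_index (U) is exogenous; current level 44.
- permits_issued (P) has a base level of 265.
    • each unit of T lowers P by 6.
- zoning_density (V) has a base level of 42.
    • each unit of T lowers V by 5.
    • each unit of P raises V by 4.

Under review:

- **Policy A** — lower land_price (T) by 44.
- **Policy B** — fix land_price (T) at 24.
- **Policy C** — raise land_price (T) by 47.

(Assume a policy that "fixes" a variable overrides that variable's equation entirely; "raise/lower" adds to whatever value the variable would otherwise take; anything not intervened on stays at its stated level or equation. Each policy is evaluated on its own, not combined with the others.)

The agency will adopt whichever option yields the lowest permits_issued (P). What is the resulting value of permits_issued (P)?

-317

Policy A (T − 44):
  T = 50 − 44 = 6
  P = 265 − 6·6 = 229
Policy B (T := 24):
  T = 24
  P = 265 − 6·24 = 121
Policy C (T + 47):
  T = 50 + 47 = 97
  P = 265 − 6·97 = -317
Comparing — Policy A: P=229, Policy B: P=121, Policy C: P=-317. Lowest is -317 (Policy C).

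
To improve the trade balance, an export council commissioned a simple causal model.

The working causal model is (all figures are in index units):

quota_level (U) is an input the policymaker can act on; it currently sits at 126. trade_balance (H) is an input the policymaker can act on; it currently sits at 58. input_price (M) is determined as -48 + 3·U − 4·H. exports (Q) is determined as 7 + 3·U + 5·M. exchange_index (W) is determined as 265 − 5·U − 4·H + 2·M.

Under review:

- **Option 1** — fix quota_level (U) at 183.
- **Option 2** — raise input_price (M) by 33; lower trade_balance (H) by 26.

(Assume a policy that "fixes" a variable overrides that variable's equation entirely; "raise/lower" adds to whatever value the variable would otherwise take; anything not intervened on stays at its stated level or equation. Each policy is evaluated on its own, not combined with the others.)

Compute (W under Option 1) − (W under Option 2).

-321

Option 1 (U := 183):
  U = 183
  H = 58
  M = -48 + 3·183 − 4·58 = 269
  W = 265 − 5·183 − 4·58 + 2·269 = -344
Option 2 (M + 33, H − 26):
  U = 126
  H = 58 − 26 = 32
  M = -48 + 3·126 − 4·32 (+33 from intervention) = 235
  W = 265 − 5·126 − 4·32 + 2·235 = -23
W: -344 − (-23) = -321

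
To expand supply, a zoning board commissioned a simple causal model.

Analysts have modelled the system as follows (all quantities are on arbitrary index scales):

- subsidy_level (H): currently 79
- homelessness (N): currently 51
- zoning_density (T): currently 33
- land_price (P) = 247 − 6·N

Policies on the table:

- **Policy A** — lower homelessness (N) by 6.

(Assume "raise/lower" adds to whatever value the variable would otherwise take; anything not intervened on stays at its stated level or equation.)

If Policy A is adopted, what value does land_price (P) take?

Policy A (N − 6):
  N = 51 − 6 = 45
  P = 247 − 6·45 = -23

-23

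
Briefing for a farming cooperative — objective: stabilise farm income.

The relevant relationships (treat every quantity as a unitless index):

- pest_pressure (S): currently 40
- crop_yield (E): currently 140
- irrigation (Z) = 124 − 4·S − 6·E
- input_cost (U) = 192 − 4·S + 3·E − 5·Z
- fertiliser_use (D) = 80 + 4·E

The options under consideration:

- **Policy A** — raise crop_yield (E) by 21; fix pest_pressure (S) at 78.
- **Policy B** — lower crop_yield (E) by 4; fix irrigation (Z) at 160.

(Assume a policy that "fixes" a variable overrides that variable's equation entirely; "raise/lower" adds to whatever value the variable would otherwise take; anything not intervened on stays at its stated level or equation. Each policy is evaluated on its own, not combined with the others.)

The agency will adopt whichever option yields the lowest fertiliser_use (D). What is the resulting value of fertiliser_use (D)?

Policy A (E + 21, S := 78):
  E = 140 + 21 = 161
  D = 80 + 4·161 = 724
Policy B (E − 4, Z := 160):
  E = 140 − 4 = 136
  D = 80 + 4·136 = 624
Comparing — Policy A: D=724, Policy B: D=624. Lowest is 624 (Policy B).

624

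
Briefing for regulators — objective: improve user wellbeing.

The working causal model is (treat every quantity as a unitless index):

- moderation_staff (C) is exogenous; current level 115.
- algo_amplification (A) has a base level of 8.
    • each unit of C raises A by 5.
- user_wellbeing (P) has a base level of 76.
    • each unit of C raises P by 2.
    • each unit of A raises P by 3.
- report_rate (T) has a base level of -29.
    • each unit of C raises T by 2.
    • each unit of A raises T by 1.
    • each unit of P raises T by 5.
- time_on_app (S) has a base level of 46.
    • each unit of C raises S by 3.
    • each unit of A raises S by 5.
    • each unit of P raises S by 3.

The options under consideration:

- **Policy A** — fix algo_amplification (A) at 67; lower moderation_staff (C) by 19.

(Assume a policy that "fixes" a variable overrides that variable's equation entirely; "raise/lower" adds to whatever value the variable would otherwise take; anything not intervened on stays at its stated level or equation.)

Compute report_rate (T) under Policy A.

Policy A (A := 67, C − 19):
  C = 115 − 19 = 96
  A = 67
  P = 76 + 2·96 + 3·67 = 469
  T = -29 + 2·96 + 67 + 5·469 = 2575

2575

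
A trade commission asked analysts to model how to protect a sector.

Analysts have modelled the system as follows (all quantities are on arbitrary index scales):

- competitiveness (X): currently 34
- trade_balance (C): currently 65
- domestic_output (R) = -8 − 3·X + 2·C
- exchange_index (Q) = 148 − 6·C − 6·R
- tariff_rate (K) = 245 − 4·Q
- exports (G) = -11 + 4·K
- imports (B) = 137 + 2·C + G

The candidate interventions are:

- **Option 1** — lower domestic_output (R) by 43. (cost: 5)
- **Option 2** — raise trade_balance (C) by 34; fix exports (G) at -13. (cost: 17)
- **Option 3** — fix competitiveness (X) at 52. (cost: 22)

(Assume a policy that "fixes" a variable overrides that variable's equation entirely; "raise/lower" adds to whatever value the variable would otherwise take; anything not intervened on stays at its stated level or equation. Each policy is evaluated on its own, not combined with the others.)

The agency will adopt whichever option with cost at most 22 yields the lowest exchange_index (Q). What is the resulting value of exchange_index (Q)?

Option 1 (R − 43):
  X = 34
  C = 65
  R = -8 − 3·34 + 2·65 (−43 from intervention) = -23
  Q = 148 − 6·65 − 6·(-23) = -104
Option 2 (C + 34, G := -13):
  X = 34
  C = 65 + 34 = 99
  R = -8 − 3·34 + 2·99 = 88
  Q = 148 − 6·99 − 6·88 = -974
Option 3 (X := 52):
  X = 52
  C = 65
  R = -8 − 3·52 + 2·65 = -34
  Q = 148 − 6·65 − 6·(-34) = -38
Comparing — Option 1: Q=-104, Option 2: Q=-974, Option 3: Q=-38. Lowest is -974 (Option 2).

-974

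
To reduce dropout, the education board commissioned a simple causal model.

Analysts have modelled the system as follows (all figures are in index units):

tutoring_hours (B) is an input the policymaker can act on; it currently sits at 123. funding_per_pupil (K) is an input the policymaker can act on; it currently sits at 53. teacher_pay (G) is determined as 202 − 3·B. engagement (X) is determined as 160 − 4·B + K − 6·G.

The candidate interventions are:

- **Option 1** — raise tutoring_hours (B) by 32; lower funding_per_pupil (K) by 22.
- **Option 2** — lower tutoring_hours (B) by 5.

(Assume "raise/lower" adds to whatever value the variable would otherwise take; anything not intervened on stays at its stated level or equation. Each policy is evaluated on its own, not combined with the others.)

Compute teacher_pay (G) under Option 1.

-263

Option 1 (B + 32, K − 22):
  B = 123 + 32 = 155
  G = 202 − 3·155 = -263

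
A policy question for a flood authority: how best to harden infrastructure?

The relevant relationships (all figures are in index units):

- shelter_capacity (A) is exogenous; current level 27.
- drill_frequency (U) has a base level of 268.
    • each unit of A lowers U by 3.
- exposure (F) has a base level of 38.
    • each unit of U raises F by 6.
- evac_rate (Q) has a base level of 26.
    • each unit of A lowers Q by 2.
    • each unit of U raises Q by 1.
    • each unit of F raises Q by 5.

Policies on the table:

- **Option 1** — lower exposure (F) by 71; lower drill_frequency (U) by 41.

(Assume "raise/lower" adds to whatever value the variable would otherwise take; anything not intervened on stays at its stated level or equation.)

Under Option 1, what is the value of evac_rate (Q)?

Option 1 (F − 71, U − 41):
  A = 27
  U = 268 − 3·27 (−41 from intervention) = 146
  F = 38 + 6·146 (−71 from intervention) = 843
  Q = 26 − 2·27 + 146 + 5·843 = 4333

4333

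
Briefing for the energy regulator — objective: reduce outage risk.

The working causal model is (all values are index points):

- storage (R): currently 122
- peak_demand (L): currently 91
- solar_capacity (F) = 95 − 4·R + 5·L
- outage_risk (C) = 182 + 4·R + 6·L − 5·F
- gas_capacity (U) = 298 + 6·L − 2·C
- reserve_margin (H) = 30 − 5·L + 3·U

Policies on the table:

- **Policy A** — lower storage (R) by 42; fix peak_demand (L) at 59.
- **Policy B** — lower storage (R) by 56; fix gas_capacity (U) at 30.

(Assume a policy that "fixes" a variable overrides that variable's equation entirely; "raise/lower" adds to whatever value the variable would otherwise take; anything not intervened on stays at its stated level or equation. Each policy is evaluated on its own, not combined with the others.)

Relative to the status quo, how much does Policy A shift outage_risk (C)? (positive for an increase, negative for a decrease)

Baseline:
  R = 122
  L = 91
  F = 95 − 4·122 + 5·91 = 62
  C = 182 + 4·122 + 6·91 − 5·62 = 906
Policy A (R − 42, L := 59):
  R = 122 − 42 = 80
  L = 59
  F = 95 − 4·80 + 5·59 = 70
  C = 182 + 4·80 + 6·59 − 5·70 = 506
Change in C: 506 − 906 = -400

-400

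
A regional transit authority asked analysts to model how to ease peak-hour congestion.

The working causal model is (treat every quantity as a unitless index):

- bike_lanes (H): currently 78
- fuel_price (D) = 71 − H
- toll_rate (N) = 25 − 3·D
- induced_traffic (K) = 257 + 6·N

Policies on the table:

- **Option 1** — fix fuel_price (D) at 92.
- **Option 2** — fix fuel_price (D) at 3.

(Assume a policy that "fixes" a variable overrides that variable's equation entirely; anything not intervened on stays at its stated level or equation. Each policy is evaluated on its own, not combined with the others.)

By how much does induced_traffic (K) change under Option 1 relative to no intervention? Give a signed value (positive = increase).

-1782

Baseline:
  H = 78
  D = 71 − 78 = -7
  N = 25 − 3·(-7) = 46
  K = 257 + 6·46 = 533
Option 1 (D := 92):
  H = 78
  D = 92
  N = 25 − 3·92 = -251
  K = 257 + 6·(-251) = -1249
Change in K: -1249 − 533 = -1782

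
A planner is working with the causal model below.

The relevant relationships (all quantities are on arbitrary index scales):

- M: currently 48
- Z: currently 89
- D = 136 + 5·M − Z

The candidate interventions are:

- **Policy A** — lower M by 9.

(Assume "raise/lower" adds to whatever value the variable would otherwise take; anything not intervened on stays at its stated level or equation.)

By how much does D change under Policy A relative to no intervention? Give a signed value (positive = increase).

-45

Baseline:
  M = 48
  Z = 89
  D = 136 + 5·48 − 89 = 287
Policy A (M − 9):
  M = 48 − 9 = 39
  Z = 89
  D = 136 + 5·39 − 89 = 242
Change in D: 242 − 287 = -45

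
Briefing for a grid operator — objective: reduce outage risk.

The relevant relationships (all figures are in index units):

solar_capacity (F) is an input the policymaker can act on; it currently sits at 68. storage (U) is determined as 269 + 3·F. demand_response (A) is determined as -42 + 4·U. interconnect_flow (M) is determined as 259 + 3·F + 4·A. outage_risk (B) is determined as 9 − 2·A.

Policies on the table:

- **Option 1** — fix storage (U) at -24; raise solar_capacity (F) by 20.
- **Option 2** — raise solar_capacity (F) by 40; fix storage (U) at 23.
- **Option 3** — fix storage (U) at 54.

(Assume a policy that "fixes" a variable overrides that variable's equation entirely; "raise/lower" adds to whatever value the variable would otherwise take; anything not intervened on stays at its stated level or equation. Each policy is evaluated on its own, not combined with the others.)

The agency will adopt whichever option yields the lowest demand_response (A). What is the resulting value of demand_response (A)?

Option 1 (U := -24, F + 20):
  F = 68 + 20 = 88
  U = -24
  A = -42 + 4·(-24) = -138
Option 2 (F + 40, U := 23):
  F = 68 + 40 = 108
  U = 23
  A = -42 + 4·23 = 50
Option 3 (U := 54):
  F = 68
  U = 54
  A = -42 + 4·54 = 174
Comparing — Option 1: A=-138, Option 2: A=50, Option 3: A=174. Lowest is -138 (Option 1).

-138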